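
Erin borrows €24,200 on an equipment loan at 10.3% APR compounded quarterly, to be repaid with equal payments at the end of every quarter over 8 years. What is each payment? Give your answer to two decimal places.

Periodic rate i = 0.103/4 = 0.02575; n = 8 × 4 = 32 periods.
Annuity-PV factor = 21.620470; PMT = 24200 / 21.620470 = 1,119.3096

€1,119.31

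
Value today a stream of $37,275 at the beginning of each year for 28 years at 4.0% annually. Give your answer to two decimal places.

Annuity factor a(28|0.04) × (1+i) = 17.329586; PV = 37275 × 17.329586 = 645,960.3087
(Beginning-of-period payments → annuity-due factor ×(1+i).)

$645,960.31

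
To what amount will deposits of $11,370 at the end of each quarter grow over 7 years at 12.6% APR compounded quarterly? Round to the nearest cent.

$499,225.79

Periodic rate i = 0.126/4 = 0.0315; n = 7 × 4 = 28 periods.
FV = PMT · [(1+i)^n − 1] / i = 11370 · 43.907281 = 499,225.7869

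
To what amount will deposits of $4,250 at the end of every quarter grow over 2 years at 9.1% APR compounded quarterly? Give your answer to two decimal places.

$36,834.00

i = 0.091/4 = 0.02275 per quarter; n = 2·4 = 8.
FV = PMT · [(1+i)^n − 1] / i = 4250 · 8.666823 = 36,833.9973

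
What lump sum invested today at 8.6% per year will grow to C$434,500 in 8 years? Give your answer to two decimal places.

C$224,569.71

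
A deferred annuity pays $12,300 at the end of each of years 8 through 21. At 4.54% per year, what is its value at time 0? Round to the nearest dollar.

Value one period before first payment (t=7): 12300 × [1 − (1+0.0454)^(−14)] / 0.0454 = 12300 × 10.196310 = 125,414.6152
PV₀ = 125,414.6152 / (1+0.0454)^7 = 125,414.6152 / 1.364512 = 91,911.6748

$91,912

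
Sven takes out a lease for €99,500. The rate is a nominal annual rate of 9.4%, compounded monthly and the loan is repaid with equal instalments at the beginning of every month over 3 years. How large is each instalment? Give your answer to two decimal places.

€3,157.89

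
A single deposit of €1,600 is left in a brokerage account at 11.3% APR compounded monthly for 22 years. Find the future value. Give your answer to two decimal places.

With 12 periods per year: i = 0.00941667, n = 264.
FV = PV·(1+i)^n = 1,600 × 11.874201 = 18,998.7213

€18,998.72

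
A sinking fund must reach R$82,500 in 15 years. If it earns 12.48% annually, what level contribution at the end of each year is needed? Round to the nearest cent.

FV-annuity factor = 38.751543; PMT = 82500 / 38.751543 = 2,128.9475

R$2,128.95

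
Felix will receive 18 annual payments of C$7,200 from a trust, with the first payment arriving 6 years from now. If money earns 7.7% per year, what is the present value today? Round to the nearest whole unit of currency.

C$47,552

PV at t=5 (ordinary 18-year annuity): 7200 × a(18|0.077) = 7200 × 9.570157 = 68,905.1338
Discount back 5 years: 68,905.1338 × (1+0.077)^(−5) = 68,905.1338 × 0.690115 = 47,552.4682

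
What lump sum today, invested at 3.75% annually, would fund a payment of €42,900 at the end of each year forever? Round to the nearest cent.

€1,144,000.00

PV = PMT / i = 42900 / 0.0375 = 1,144,000.0000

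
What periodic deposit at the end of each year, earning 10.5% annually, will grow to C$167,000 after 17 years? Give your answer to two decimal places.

C$3,931.99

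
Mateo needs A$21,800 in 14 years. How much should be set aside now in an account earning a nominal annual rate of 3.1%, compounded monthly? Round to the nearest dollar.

With 12 periods per year: i = 0.00258333, n = 168.
PV = FV·(1+i)^(−n) = 21,800 × 0.648275 = 14,132.3937

A$14,132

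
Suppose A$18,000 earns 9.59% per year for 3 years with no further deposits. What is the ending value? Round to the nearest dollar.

A$23,691

FV = PV·(1+i)^n = 18,000 × 1.316172 = 23,691.1033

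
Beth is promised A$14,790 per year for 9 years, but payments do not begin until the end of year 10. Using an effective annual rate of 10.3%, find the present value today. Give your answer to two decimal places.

A$34,831.81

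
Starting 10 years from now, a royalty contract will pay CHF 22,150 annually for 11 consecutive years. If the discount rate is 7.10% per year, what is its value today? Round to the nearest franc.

PV at t=9 (ordinary 11-year annuity): 22150 × a(11|0.071) = 22150 × 7.461466 = 165,271.4632
PV₀ = 165,271.4632 / (1+0.071)^9 = 165,271.4632 / 1.853981 = 89,144.1061

CHF 89,144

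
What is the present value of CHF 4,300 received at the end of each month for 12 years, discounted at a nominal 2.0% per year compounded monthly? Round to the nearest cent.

CHF 550,094.63

With 12 periods per year: i = 0.00166667, n = 144.
PV = PMT · [1 − (1+i)^(−n)] / i = 4300 · 127.928983 = 550,094.6284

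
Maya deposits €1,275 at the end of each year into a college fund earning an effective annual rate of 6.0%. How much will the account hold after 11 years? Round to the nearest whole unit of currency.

Accumulation factor s(11|0.06) = 14.971643; FV = 1275 × 14.971643 = 19,088.8444

€19,089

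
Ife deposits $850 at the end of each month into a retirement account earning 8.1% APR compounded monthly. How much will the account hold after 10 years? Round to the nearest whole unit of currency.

$156,375

i = 0.081/12 = 0.00675 per month; n = 10·12 = 120.
Accumulation factor s(120|0.00675) = 183.970163; FV = 850 × 183.970163 = 156,374.6385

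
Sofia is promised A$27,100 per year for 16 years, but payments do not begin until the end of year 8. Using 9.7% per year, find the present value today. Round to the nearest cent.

A$112,910.48

Value one period before first payment (t=7): 27100 × [1 − (1+0.097)^(−16)] / 0.097 = 27100 × 7.965469 = 215,864.2184
Discount back 7 years: 215,864.2184 × (1+0.097)^(−7) = 215,864.2184 × 0.523063 = 112,910.4834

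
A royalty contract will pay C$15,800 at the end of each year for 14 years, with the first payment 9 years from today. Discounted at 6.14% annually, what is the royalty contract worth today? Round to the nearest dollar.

C$90,389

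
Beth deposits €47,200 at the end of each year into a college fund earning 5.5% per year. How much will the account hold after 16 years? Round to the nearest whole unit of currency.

FV = PMT · [(1+i)^n − 1] / i = 47200 · 24.641140 = 1,163,061.8074

€1,163,062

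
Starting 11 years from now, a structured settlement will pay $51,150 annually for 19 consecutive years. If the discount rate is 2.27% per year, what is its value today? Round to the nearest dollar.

Value one period before first payment (t=10): 51150 × [1 − (1+0.0227)^(−19)] / 0.0227 = 51150 × 15.294956 = 782,337.0052
Discount back 10 years: 782,337.0052 × (1+0.0227)^(−10) = 782,337.0052 × 0.798946 = 625,045.0408

$625,045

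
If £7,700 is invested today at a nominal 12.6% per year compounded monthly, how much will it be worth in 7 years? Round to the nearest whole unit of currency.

With 12 periods per year: i = 0.0105, n = 84.
FV = PV·(1+i)^n = 7,700 × 2.404644 = 18,515.7550

£18,516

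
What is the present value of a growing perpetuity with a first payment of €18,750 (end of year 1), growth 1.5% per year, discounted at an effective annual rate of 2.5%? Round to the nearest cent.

PV = D₁/(r − g) = 18750/(0.025 − 0.015) = 1,875,000.0000

€1,875,000.00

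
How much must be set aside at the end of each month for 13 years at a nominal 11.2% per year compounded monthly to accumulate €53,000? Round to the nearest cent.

With 12 periods per year: i = 0.00933333, n = 156.
FV-annuity factor = 349.275745; PMT = 53000 / 349.275745 = 151.7426

€151.74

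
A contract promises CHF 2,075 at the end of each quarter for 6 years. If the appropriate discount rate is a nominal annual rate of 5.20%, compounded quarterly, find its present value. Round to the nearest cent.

CHF 42,544.73

Periodic rate i = 0.052/4 = 0.013; n = 6 × 4 = 24 periods.
Annuity factor a(24|0.013) = 20.503483; PV = 2075 × 20.503483 = 42,544.7264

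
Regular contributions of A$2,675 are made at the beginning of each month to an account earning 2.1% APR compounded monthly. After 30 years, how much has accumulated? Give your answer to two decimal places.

A$1,342,255.46

Periodic rate i = 0.021/12 = 0.00175; n = 30 × 12 = 360 periods.
FV = PMT · [(1+i)^n − 1] / i × (1+i) = 2675 · 501.777741 = 1,342,255.4572
Payments are at the start of each period, so multiply by (1+i).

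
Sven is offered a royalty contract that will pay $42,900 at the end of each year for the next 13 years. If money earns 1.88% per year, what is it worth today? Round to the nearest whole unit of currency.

$490,718

Annuity factor a(13|0.0188) = 11.438653; PV = 42900 × 11.438653 = 490,718.2321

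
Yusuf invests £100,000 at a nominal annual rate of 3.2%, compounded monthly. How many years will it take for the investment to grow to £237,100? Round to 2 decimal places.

Periodic rate i = 0.032/12 = 0.00266667.
(1+i)^n = 237100/100000 = 2.37100, so n = ln 2.37100 / ln 1.00267 = 324.1734 months
= 324.1734/12 years

27.01 years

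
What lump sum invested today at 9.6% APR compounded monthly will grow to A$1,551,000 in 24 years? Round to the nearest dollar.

i = 0.096/12 = 0.008 per month; n = 24·12 = 288.
PV = FV·(1+i)^(−n) = 1,551,000 × 0.100778 = 156,307.0441

A$156,307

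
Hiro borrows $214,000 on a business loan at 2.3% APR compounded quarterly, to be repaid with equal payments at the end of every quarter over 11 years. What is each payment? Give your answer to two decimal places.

$5,518.70

i = 0.023/4 = 0.00575 per quarter; n = 11·4 = 44.
Annuity-PV factor = 38.777267; PMT = 214000 / 38.777267 = 5,518.6973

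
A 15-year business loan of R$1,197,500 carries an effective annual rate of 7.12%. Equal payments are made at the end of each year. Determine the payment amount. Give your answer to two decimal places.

R$132,477.34

PMT = 1.1975e+06 / ( [1 − (1+0.0712)^(−15)] / 0.0712 ) = 1.1975e+06 / 9.039282 = 132,477.3430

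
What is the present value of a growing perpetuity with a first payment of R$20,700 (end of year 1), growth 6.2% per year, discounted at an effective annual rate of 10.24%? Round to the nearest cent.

R$512,376.24

PV = D₁/(r − g) = 20700/(0.1024 − 0.062) = 512,376.2376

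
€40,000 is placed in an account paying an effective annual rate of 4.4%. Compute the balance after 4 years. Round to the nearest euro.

€47,518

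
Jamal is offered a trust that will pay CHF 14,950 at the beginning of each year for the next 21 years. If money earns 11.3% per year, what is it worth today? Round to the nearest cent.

CHF 131,703.42

Annuity factor a(21|0.113) × (1+i) = 8.809594; PV = 14950 × 8.809594 = 131,703.4244
Payments are at the start of each period, so multiply by (1+i).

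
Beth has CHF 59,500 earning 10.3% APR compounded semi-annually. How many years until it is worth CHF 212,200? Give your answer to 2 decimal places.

12.66 years

Periodic rate i = 0.103/2 = 0.0515.
n = ln(212200/59500) / ln(1+0.0515) = ln(3.56639) / 0.050218 = 25.3208 half-years
= 25.3208/2 years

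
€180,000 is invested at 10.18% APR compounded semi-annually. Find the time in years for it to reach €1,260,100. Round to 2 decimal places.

Periodic rate i = 0.1018/2 = 0.0509.
(1+i)^n = 1.2601e+06/180000 = 7.00056, so n = ln 7.00056 / ln 1.0509 = 39.1966 half-years
= 39.1966/2 years

19.60 years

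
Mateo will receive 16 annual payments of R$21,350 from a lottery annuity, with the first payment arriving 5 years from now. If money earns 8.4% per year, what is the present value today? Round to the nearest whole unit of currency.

R$133,433

PV at t=4 (ordinary 16-year annuity): 21350 × a(16|0.084) = 21350 × 8.629454 = 184,238.8324
Discount back 4 years: 184,238.8324 × (1+0.084)^(−4) = 184,238.8324 × 0.724241 = 133,433.2437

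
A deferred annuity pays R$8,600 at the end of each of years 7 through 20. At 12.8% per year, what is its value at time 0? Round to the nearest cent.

R$26,575.27

PV at t=6 (ordinary 14-year annuity): 8600 × a(14|0.128) = 8600 × 6.365520 = 54,743.4689
PV₀ = 54,743.4689 / (1+0.128)^6 = 54,743.4689 / 2.059940 = 26,575.2719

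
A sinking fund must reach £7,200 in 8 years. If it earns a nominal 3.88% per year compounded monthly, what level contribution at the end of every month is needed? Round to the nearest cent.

£64.08

Periodic rate i = 0.0388/12 = 0.00323333; n = 8 × 12 = 96 periods.
FV-annuity factor = 112.357045; PMT = 7200 / 112.357045 = 64.0814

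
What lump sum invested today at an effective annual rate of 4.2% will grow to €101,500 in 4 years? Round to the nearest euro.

PV = FV·(1+i)^(−n) = 101,500 × 0.848260 = 86,098.4170

€86,098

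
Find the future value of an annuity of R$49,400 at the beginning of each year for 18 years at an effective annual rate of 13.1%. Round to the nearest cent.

R$3,484,116.53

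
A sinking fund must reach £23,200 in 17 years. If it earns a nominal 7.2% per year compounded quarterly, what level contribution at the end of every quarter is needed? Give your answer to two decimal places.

£176.65

i = 0.072/4 = 0.018 per quarter; n = 17·4 = 68.
FV-annuity factor = 131.330285; PMT = 23200 / 131.330285 = 176.6538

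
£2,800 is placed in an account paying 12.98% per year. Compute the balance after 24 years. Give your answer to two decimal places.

2,800 × (1+0.1298)^24 = 2,800 × 18.708445 = 52,383.6458

£52,383.65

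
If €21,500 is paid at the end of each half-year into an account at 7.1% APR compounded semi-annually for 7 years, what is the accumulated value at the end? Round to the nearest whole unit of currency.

€381,353

With 2 periods per year: i = 0.0355, n = 14.
FV = 21500 × [(1+0.0355)^14 − 1] / 0.0355 = 21500 × 17.737371 = 381,353.4691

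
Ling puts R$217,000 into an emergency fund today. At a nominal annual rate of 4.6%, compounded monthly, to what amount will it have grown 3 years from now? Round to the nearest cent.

With 12 periods per year: i = 0.00383333, n = 36.
FV = 217,000 × (1 + 0.00383333)^36 = 249,044.9812

R$249,044.98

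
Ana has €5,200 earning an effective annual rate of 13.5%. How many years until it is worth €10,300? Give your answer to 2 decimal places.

(1+i)^n = 10300/5200 = 1.98077, so n = ln 1.98077 / ln 1.135 = 5.3974 years

5.40 years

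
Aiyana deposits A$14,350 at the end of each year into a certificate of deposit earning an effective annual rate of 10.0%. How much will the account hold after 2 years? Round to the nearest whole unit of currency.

A$30,135

FV = 14350 × [(1+0.1)^2 − 1] / 0.1 = 14350 × 2.100000 = 30,135.0000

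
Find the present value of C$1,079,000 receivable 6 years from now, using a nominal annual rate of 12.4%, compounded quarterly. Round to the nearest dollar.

i = 0.124/4 = 0.031 per quarter; n = 6·4 = 24.
PV = 1,079,000 / (1 + 0.031)^24 = 1,079,000 / 2.080693 = 518,577.2709

C$518,577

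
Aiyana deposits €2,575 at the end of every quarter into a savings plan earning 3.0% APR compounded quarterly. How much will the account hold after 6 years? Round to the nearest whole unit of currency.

With 4 periods per year: i = 0.0075, n = 24.
Accumulation factor s(24|0.0075) = 26.188471; FV = 2575 × 26.188471 = 67,435.3118

€67,435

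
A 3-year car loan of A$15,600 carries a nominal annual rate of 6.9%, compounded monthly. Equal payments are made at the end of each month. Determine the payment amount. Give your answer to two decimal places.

A$480.97

Periodic rate i = 0.069/12 = 0.00575; n = 3 × 12 = 36 periods.
PMT = 15600 / ( [1 − (1+0.00575)^(−36)] / 0.00575 ) = 15600 / 32.434471 = 480.9698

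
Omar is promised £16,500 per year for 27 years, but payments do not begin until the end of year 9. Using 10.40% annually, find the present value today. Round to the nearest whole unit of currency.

£66,923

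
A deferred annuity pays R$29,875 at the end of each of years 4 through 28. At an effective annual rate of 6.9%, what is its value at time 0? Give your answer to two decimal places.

PV at t=3 (ordinary 25-year annuity): 29875 × a(25|0.069) = 29875 × 11.759322 = 351,309.7326
Discount back 3 years: 351,309.7326 × (1+0.069)^(−3) = 351,309.7326 × 0.818591 = 287,578.9316

R$287,578.93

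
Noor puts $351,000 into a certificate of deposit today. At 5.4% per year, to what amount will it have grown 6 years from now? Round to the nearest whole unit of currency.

FV = PV·(1+i)^n = 351,000 × 1.371020 = 481,227.8816

$481,228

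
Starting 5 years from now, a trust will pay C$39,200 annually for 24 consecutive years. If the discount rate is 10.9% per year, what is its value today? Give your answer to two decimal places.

Value one period before first payment (t=4): 39200 × [1 − (1+0.109)^(−24)] / 0.109 = 39200 × 8.408334 = 329,606.6831
Discount back 4 years: 329,606.6831 × (1+0.109)^(−4) = 329,606.6831 × 0.661110 = 217,906.3190

C$217,906.32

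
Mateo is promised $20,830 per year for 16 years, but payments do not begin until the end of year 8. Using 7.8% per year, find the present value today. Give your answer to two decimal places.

$110,392.94

PV at t=7 (ordinary 16-year annuity): 20830 × a(16|0.078) = 20830 × 8.965683 = 186,755.1744
PV₀ = 186,755.1744 / (1+0.078)^7 = 186,755.1744 / 1.691731 = 110,392.9445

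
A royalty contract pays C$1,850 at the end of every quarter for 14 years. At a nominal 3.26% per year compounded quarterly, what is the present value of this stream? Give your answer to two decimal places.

C$82,913.28

With 4 periods per year: i = 0.00815, n = 56.
Annuity factor a(56|0.00815) = 44.817988; PV = 1850 × 44.817988 = 82,913.2777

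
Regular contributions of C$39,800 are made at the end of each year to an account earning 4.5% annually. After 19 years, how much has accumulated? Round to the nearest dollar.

FV = 39800 × [(1+0.045)^19 − 1] / 0.045 = 39800 × 29.063562 = 1,156,729.7860

C$1,156,730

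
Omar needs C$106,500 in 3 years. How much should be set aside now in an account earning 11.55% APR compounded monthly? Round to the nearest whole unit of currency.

C$75,437

i = 0.1155/12 = 0.009625 per month; n = 3·12 = 36.
PV = 106,500 / (1 + 0.009625)^36 = 106,500 / 1.411768 = 75,437.3034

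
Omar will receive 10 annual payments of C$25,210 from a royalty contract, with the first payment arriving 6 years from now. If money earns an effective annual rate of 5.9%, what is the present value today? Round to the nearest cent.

Value one period before first payment (t=5): 25210 × [1 − (1+0.059)^(−10)] / 0.059 = 25210 × 7.395083 = 186,430.0484
Discount back 5 years: 186,430.0484 × (1+0.059)^(−5) = 186,430.0484 × 0.750793 = 139,970.3704

C$139,970.37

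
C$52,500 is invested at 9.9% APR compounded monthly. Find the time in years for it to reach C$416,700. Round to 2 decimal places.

Periodic rate i = 0.099/12 = 0.00825.
(1+i)^n = 416700/52500 = 7.93714, so n = ln 7.93714 / ln 1.00825 = 252.1317 months
= 252.1317/12 years

21.01 years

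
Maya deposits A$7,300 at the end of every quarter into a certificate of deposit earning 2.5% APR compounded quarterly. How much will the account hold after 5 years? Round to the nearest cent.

A$155,002.64

i = 0.025/4 = 0.00625 per quarter; n = 5·4 = 20.
FV = PMT · [(1+i)^n − 1] / i = 7300 · 21.233238 = 155,002.6384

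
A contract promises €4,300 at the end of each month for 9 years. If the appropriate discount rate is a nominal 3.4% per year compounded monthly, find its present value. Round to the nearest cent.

i = 0.034/12 = 0.00283333 per month; n = 9·12 = 108.
Annuity factor a(108|0.00283333) = 92.927538; PV = 4300 × 92.927538 = 399,588.4114

€399,588.41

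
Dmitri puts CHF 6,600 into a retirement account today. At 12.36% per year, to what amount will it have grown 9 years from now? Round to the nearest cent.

FV = PV·(1+i)^n = 6,600 × 2.854339 = 18,838.6384

CHF 18,838.64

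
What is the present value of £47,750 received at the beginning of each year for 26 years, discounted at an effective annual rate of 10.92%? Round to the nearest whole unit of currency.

PV = PMT · [1 − (1+i)^(−n)] / i × (1+i) = 47750 · 9.471183 = 452,248.9665
(Beginning-of-period payments → annuity-due factor ×(1+i).)

£452,249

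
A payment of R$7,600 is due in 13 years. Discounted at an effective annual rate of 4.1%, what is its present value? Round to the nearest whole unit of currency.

Discount factor = (1+0.041)^(−13) = 0.593117; PV = 7,600 × 0.593117 = 4,507.6907

R$4,508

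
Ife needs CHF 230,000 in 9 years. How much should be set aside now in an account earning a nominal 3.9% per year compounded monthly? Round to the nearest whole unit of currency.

i = 0.039/12 = 0.00325 per month; n = 9·12 = 108.
Discount factor = (1+0.00325)^(−108) = 0.704385; PV = 230,000 × 0.704385 = 162,008.4430

CHF 162,008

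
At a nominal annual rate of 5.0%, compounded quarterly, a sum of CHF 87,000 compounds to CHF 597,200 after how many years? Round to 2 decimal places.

Periodic rate i = 0.05/4 = 0.0125.
(1+i)^n = 597200/87000 = 6.86437, so n = ln 6.86437 / ln 1.0125 = 155.0687 quarters
= 155.0687/4 years

38.77 years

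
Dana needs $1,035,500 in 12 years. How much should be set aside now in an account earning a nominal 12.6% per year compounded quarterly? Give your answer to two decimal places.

Periodic rate i = 0.126/4 = 0.0315; n = 12 × 4 = 48 periods.
Discount factor = (1+0.0315)^(−48) = 0.225672; PV = 1,035,500 × 0.225672 = 233,682.9101

$233,682.91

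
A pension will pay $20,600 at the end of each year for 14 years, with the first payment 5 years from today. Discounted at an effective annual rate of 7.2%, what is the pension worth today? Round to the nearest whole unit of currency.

$134,797

Value one period before first payment (t=4): 20600 × [1 − (1+0.072)^(−14)] / 0.072 = 20600 × 8.641533 = 178,015.5827
PV₀ = 178,015.5827 / (1+0.072)^4 = 178,015.5827 / 1.320624 = 134,796.5816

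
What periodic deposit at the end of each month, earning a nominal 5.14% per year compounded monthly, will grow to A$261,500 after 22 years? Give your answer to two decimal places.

i = 0.0514/12 = 0.00428333 per month; n = 22·12 = 264.
FV-annuity factor = 488.092144; PMT = 261500 / 488.092144 = 535.7595

A$535.76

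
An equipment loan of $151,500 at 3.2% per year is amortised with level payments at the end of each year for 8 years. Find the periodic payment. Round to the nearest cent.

PMT = 151500 / ( [1 − (1+0.032)^(−8)] / 0.032 ) = 151500 / 6.960843 = 21,764.6055

$21,764.61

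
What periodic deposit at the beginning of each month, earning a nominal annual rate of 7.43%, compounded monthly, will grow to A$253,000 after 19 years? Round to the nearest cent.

Periodic rate i = 0.0743/12 = 0.00619167; n = 19 × 12 = 228 periods.
PMT = 253000 / ( [(1+0.00619167)^228 − 1] / 0.00619167 × (1+i) ) = 253000 / 501.352491 = 504.6350

A$504.63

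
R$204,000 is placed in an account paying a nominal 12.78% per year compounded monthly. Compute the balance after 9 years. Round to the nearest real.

R$640,493

i = 0.1278/12 = 0.01065 per month; n = 9·12 = 108.
204,000 × (1+0.01065)^108 = 204,000 × 3.139672 = 640,493.0822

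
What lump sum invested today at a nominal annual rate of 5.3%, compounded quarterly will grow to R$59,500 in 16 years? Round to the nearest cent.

R$25,624.40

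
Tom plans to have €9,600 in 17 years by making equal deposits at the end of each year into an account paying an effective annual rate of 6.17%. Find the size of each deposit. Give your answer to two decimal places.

€335.19

FV-annuity factor = 28.640818; PMT = 9600 / 28.640818 = 335.1860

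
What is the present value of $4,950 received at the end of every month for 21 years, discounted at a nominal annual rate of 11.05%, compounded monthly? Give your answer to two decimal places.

Periodic rate i = 0.1105/12 = 0.00920833; n = 21 × 12 = 252 periods.
Annuity factor a(252|0.00920833) = 97.816502; PV = 4950 × 97.816502 = 484,191.6830

$484,191.68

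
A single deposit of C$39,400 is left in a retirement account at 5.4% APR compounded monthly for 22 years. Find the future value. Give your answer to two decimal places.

C$128,908.24

With 12 periods per year: i = 0.0045, n = 264.
FV = PV·(1+i)^n = 39,400 × 3.271783 = 128,908.2368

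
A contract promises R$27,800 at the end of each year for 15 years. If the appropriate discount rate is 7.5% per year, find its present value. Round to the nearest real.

PV = PMT · [1 − (1+i)^(−n)] / i = 27800 · 8.827120 = 245,393.9289

R$245,394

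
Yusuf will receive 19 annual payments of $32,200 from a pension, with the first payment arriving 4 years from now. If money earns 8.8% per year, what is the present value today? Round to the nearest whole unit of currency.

$226,891

PV at t=3 (ordinary 19-year annuity): 32200 × a(19|0.088) = 32200 × 9.075045 = 292,216.4386
Discount back 3 years: 292,216.4386 × (1+0.088)^(−3) = 292,216.4386 × 0.776450 = 226,891.3595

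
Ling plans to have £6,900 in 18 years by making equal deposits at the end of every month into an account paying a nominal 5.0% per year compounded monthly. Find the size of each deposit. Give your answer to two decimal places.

£19.76

Periodic rate i = 0.05/12 = 0.00416667; n = 18 × 12 = 216 periods.
FV-annuity factor = 349.202021; PMT = 6900 / 349.202021 = 19.7593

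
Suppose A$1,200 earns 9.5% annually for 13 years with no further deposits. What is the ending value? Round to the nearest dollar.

A$3,904

FV = 1,200 × (1 + 0.095)^13 = 3,904.4943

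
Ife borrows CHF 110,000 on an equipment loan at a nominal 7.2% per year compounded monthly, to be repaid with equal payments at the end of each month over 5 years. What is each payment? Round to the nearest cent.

With 12 periods per year: i = 0.006, n = 60.
PMT = 110000 / ( [1 − (1+0.006)^(−60)] / 0.006 ) = 110000 / 50.262130 = 2,188.5264

CHF 2,188.53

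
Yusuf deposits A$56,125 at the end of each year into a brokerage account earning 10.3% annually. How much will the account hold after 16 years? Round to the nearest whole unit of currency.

A$2,070,432

FV = PMT · [(1+i)^n − 1] / i = 56125 · 36.889659 = 2,070,432.1025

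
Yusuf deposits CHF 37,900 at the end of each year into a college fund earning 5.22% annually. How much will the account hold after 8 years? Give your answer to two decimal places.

CHF 364,771.37

FV = PMT · [(1+i)^n − 1] / i = 37900 · 9.624574 = 364,771.3700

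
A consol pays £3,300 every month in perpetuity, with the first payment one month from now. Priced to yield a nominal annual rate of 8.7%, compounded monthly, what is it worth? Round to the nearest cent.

£455,172.41

Periodic rate i = 0.087/12 = 0.00725.
PV = C/r = 3300/0.00725 = 455,172.4138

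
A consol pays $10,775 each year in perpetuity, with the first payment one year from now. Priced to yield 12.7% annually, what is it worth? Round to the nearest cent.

PV = C/r = 10775/0.127 = 84,842.5197

$84,842.52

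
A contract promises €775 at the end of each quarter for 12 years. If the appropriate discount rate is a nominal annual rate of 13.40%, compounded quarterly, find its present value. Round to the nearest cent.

€18,377.10

With 4 periods per year: i = 0.0335, n = 48.
Annuity factor a(48|0.0335) = 23.712390; PV = 775 × 23.712390 = 18,377.1021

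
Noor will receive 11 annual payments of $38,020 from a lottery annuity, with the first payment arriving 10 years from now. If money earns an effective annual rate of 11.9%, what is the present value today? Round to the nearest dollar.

$82,425

PV at t=9 (ordinary 11-year annuity): 38020 × a(11|0.119) = 38020 × 5.963742 = 226,741.4669
Discount back 9 years: 226,741.4669 × (1+0.119)^(−9) = 226,741.4669 × 0.363521 = 82,425.2311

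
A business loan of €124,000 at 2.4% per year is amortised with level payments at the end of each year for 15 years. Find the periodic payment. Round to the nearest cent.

PMT = 124000 / ( [1 − (1+0.024)^(−15)] / 0.024 ) = 124000 / 12.472949 = 9,941.5145

€9,941.51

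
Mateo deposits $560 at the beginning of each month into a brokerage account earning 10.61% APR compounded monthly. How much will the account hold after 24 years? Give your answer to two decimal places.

With 12 periods per year: i = 0.00884167, n = 288.
FV = PMT · [(1+i)^n − 1] / i × (1+i) = 560 · 1325.745090 = 742,417.2502
(annuity-due: payments at period start, so ×(1+i).)

$742,417.25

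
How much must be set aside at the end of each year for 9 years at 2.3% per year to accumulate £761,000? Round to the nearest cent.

£77,071.06

PMT = 761000 / ( [(1+0.023)^9 − 1] / 0.023 ) = 761000 / 9.874005 = 77,071.0580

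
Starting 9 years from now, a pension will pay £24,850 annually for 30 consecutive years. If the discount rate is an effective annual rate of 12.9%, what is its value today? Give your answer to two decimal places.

£71,060.98

PV at t=8 (ordinary 30-year annuity): 24850 × a(30|0.129) = 24850 × 7.548425 = 187,578.3623
PV₀ = 187,578.3623 / (1+0.129)^8 = 187,578.3623 / 2.639682 = 71,060.9819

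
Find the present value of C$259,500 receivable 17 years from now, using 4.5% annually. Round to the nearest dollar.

C$122,789

PV = FV·(1+i)^(−n) = 259,500 × 0.473176 = 122,789.2720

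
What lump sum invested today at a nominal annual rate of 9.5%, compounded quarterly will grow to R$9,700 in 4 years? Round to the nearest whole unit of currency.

R$6,663

With 4 periods per year: i = 0.02375, n = 16.
PV = FV·(1+i)^(−n) = 9,700 × 0.686906 = 6,662.9890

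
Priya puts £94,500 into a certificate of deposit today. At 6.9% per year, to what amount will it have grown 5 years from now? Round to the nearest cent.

£131,922.94

FV = PV·(1+i)^n = 94,500 × 1.396010 = 131,922.9440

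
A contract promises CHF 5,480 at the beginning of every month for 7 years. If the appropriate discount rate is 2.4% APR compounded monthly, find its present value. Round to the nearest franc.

CHF 424,189

Periodic rate i = 0.024/12 = 0.002; n = 7 × 12 = 84 periods.
PV = PMT · [1 − (1+i)^(−n)] / i × (1+i) = 5480 · 77.406666 = 424,188.5288
(Beginning-of-period payments → annuity-due factor ×(1+i).)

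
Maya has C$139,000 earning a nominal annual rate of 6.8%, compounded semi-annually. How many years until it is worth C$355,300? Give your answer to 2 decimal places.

14.03 years

Periodic rate i = 0.068/2 = 0.034.
(1+i)^n = 355300/139000 = 2.55612, so n = ln 2.55612 / ln 1.034 = 28.0692 half-years
= 28.0692/2 years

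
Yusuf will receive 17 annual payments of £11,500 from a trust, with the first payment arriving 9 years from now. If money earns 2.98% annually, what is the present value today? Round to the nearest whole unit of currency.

£119,904

PV at t=8 (ordinary 17-year annuity): 11500 × a(17|0.0298) = 11500 × 13.187346 = 151,654.4818
Discount back 8 years: 151,654.4818 × (1+0.0298)^(−8) = 151,654.4818 × 0.790637 = 119,903.5798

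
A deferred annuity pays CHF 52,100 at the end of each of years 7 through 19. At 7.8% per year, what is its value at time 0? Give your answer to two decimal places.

PV at t=6 (ordinary 13-year annuity): 52100 × a(13|0.078) = 52100 × 7.991465 = 416,355.3264
Discount back 6 years: 416,355.3264 × (1+0.078)^(−6) = 416,355.3264 × 0.637217 = 265,308.7417

CHF 265,308.74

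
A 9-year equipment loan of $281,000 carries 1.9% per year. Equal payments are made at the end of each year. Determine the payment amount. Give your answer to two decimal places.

$34,262.73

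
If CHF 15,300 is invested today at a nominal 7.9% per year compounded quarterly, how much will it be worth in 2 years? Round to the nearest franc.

CHF 17,891

i = 0.079/4 = 0.01975 per quarter; n = 2·4 = 8.
FV = 15,300 × (1 + 0.01975)^8 = 17,891.2689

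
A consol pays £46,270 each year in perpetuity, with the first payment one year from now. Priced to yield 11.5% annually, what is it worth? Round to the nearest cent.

PV = C/r = 46270/0.115 = 402,347.8261

£402,347.83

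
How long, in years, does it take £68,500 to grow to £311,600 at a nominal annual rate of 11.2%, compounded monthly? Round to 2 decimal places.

Periodic rate i = 0.112/12 = 0.00933333.
(1+i)^n = 311600/68500 = 4.54891, so n = ln 4.54891 / ln 1.00933 = 163.0655 months
= 163.0655/12 years

13.59 years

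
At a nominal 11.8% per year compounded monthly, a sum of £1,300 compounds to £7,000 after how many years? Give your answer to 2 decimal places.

Periodic rate i = 0.118/12 = 0.00983333.
(1+i)^n = 7000/1300 = 5.38462, so n = ln 5.38462 / ln 1.00983 = 172.0485 months
= 172.0485/12 years

14.34 years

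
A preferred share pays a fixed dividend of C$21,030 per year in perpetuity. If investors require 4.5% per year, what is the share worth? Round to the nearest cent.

C$467,333.33

PV = C/r = 21030/0.045 = 467,333.3333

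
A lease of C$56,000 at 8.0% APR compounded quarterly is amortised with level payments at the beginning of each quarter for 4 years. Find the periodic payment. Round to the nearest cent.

C$4,043.54

i = 0.08/4 = 0.02 per quarter; n = 4·4 = 16.
Annuity-PV factor × (1+i) = 13.849264; PMT = 56000 / 13.849264 = 4,043.5363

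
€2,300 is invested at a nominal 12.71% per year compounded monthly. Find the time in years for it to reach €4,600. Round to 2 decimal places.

Periodic rate i = 0.1271/12 = 0.0105917.
(1+i)^n = 4600/2300 = 2.00000, so n = ln 2.00000 / ln 1.01059 = 65.7887 months
= 65.7887/12 years

5.48 years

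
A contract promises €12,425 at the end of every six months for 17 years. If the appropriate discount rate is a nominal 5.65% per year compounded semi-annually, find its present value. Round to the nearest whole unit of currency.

Periodic rate i = 0.0565/2 = 0.02825; n = 17 × 2 = 34 periods.
PV = PMT · [1 − (1+i)^(−n)] / i = 12425 · 21.669666 = 269,245.5945

€269,246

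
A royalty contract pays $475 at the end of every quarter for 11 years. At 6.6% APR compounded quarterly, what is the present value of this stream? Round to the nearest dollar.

$14,776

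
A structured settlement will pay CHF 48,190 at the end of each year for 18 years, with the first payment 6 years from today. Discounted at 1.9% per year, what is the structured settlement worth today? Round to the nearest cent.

CHF 663,395.28

PV at t=5 (ordinary 18-year annuity): 48190 × a(18|0.019) = 48190 × 15.124686 = 728,858.6265
PV₀ = 728,858.6265 / (1+0.019)^5 = 728,858.6265 / 1.098679 = 663,395.2816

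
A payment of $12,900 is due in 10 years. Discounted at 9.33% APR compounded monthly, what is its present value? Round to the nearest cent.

$5,092.84

With 12 periods per year: i = 0.007775, n = 120.
PV = 12,900 / (1 + 0.007775)^120 = 12,900 / 2.532968 = 5,092.8401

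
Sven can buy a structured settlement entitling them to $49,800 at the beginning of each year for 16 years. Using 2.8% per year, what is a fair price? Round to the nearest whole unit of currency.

$653,001

PV = 49800 × [1 − (1+0.028)^(−16)] / 0.028 × (1+i) = 49800 × 13.112479 = 653,001.4559
Payments are at the start of each period, so multiply by (1+i).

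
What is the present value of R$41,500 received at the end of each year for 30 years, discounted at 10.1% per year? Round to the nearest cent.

Annuity factor a(30|0.101) = 9.348838; PV = 41500 × 9.348838 = 387,976.7596

R$387,976.76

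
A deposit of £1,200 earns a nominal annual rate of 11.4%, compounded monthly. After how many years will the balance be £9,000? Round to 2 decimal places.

Periodic rate i = 0.114/12 = 0.0095.
n = ln(9000/1200) / ln(1+0.0095) = ln(7.50000) / 0.009455 = 213.1009 months
= 213.1009/12 years

17.76 years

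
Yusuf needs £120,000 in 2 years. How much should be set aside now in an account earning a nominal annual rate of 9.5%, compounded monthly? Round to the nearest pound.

£99,309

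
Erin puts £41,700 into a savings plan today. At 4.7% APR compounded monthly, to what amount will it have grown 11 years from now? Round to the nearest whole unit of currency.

With 12 periods per year: i = 0.00391667, n = 132.
FV = PV·(1+i)^n = 41,700 × 1.675297 = 69,859.8650

£69,860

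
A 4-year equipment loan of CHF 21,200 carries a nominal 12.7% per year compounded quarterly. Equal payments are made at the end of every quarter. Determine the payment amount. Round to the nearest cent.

i = 0.127/4 = 0.03175 per quarter; n = 4·4 = 16.
PMT = 21200 / ( [1 − (1+0.03175)^(−16)] / 0.03175 ) = 21200 / 12.394688 = 1,710.4101

CHF 1,710.41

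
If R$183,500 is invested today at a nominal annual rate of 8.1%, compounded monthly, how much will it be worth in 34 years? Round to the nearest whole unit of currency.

i = 0.081/12 = 0.00675 per month; n = 34·12 = 408.
FV = PV·(1+i)^n = 183,500 × 15.560674 = 2,855,383.7697

R$2,855,384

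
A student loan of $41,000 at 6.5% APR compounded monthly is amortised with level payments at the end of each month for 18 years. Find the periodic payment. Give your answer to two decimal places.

Periodic rate i = 0.065/12 = 0.00541667; n = 18 × 12 = 216 periods.
PMT = 41000 / ( [1 − (1+0.00541667)^(−216)] / 0.00541667 ) = 41000 / 127.135675 = 322.4901

$322.49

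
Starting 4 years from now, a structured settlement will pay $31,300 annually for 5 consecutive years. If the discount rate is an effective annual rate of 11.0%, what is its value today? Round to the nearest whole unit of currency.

Value one period before first payment (t=3): 31300 × [1 − (1+0.11)^(−5)] / 0.11 = 31300 × 3.695897 = 115,681.5767
PV₀ = 115,681.5767 / (1+0.11)^3 = 115,681.5767 / 1.367631 = 84,585.3718

$84,585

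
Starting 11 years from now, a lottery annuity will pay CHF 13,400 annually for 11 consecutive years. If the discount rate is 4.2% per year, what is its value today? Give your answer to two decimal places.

CHF 76,963.22

Value one period before first payment (t=10): 13400 × [1 − (1+0.042)^(−11)] / 0.042 = 13400 × 8.666737 = 116,134.2791
Discount back 10 years: 116,134.2791 × (1+0.042)^(−10) = 116,134.2791 × 0.662709 = 76,963.2217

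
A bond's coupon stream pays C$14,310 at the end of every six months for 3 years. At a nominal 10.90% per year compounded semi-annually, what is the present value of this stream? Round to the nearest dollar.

C$71,599

i = 0.109/2 = 0.0545 per half-year; n = 3·2 = 6.
Annuity factor a(6|0.0545) = 5.003457; PV = 14310 × 5.003457 = 71,599.4762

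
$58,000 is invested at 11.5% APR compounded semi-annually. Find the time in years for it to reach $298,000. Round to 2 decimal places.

14.64 years

Periodic rate i = 0.115/2 = 0.0575.
(1+i)^n = 298000/58000 = 5.13793, so n = ln 5.13793 / ln 1.0575 = 29.2742 half-years
= 29.2742/2 years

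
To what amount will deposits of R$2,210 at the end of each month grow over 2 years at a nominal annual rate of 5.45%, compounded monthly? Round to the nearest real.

i = 0.0545/12 = 0.00454167 per month; n = 2·12 = 24.
Accumulation factor s(24|0.00454167) = 25.296262; FV = 2210 × 25.296262 = 55,904.7397

R$55,905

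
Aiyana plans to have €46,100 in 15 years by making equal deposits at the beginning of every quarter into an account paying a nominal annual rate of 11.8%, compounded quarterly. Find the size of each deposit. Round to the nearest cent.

€279.72

i = 0.118/4 = 0.0295 per quarter; n = 15·4 = 60.
PMT = 46100 / ( [(1+0.0295)^60 − 1] / 0.0295 × (1+i) ) = 46100 / 164.805064 = 279.7244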